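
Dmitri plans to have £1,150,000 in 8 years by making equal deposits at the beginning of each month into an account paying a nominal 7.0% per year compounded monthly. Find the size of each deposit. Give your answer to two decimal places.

£8,918.42

i = 0.07/12 = 0.00583333 per month; n = 8·12 = 96.
PMT = 1.15e+06 / ( [(1+0.00583333)^96 − 1] / 0.00583333 × (1+i) ) = 1.15e+06 / 128.946647 = 8,918.4172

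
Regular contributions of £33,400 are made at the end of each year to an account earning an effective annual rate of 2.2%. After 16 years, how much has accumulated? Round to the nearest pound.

FV = 33400 × [(1+0.022)^16 − 1] / 0.022 = 33400 × 18.931485 = 632,311.6054

£632,312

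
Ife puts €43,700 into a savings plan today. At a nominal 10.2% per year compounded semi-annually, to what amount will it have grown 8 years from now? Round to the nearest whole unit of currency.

€96,856

With 2 periods per year: i = 0.051, n = 16.
FV = PV·(1+i)^n = 43,700 × 2.216376 = 96,855.6351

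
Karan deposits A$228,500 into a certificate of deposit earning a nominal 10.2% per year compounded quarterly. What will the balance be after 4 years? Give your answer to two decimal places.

i = 0.102/4 = 0.0255 per quarter; n = 4·4 = 16.
FV = PV·(1+i)^n = 228,500 × 1.496134 = 341,866.7314

A$341,866.73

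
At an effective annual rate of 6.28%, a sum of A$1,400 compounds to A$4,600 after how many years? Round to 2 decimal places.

19.53 years

(1+i)^n = 4600/1400 = 3.28571, so n = ln 3.28571 / ln 1.0628 = 19.5312 years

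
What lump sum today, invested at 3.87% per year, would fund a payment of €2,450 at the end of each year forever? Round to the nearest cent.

€63,307.49

PV = C/r = 2450/0.0387 = 63,307.4935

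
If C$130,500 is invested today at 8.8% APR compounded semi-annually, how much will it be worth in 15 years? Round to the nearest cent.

C$474,925.48

Periodic rate i = 0.088/2 = 0.044; n = 15 × 2 = 30 periods.
130,500 × (1+0.044)^30 = 130,500 × 3.639276 = 474,925.4815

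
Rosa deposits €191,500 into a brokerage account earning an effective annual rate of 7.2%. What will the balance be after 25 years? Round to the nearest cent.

€1,089,026.41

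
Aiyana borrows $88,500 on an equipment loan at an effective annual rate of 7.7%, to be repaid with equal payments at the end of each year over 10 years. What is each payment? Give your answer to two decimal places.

$13,011.20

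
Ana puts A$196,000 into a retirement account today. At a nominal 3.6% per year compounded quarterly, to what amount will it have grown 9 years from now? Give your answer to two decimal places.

A$270,606.40

Periodic rate i = 0.036/4 = 0.009; n = 9 × 4 = 36 periods.
FV = 196,000 × (1 + 0.009)^36 = 270,606.3951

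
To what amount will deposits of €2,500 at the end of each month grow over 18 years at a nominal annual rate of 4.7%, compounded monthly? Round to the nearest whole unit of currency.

€846,676

i = 0.047/12 = 0.00391667 per month; n = 18·12 = 216.
FV = 2500 × [(1+0.00391667)^216 − 1] / 0.00391667 = 2500 × 338.670498 = 846,676.2458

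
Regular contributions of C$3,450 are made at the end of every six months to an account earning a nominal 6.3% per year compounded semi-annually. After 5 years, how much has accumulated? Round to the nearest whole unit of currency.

C$39,825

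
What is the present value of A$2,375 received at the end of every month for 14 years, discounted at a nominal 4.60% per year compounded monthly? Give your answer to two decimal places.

i = 0.046/12 = 0.00383333 per month; n = 14·12 = 168.
PV = PMT · [1 − (1+i)^(−n)] / i = 2375 · 123.695356 = 293,776.4698

A$293,776.47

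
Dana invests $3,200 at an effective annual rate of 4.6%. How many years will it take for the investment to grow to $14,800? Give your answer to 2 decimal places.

34.05 years

(1+i)^n = 14800/3200 = 4.62500, so n = ln 4.62500 / ln 1.046 = 34.0530 years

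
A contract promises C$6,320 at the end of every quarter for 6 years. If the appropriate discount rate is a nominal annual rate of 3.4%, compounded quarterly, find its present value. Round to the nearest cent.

i = 0.034/4 = 0.0085 per quarter; n = 6·4 = 24.
PV = 6320 × [1 − (1+0.0085)^(−24)] / 0.0085 = 6320 × 21.627565 = 136,686.2095

C$136,686.21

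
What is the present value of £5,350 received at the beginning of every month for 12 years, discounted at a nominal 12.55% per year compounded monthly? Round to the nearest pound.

£401,357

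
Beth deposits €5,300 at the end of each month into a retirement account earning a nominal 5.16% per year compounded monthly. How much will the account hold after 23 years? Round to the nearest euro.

i = 0.0516/12 = 0.0043 per month; n = 23·12 = 276.
FV = 5300 × [(1+0.0043)^276 − 1] / 0.0043 = 5300 × 527.500758 = 2,795,754.0189

€2,795,754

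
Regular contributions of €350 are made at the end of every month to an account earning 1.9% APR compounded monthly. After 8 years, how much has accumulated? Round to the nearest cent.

With 12 periods per year: i = 0.00158333, n = 96.
FV = PMT · [(1+i)^n − 1] / i = 350 · 103.591772 = 36,257.1201

€36,257.12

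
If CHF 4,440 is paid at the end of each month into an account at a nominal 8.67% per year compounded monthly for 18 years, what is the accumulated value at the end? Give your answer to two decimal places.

CHF 2,295,302.43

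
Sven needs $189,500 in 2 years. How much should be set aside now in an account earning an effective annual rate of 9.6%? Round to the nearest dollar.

Discount factor = (1+0.096)^(−2) = 0.832490; PV = 189,500 × 0.832490 = 157,756.8064

$157,757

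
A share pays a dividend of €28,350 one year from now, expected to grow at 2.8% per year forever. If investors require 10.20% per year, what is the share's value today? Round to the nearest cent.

PV = PMT / (i − g) = 28350 / (0.102 − 0.028) = 28350 / 0.074000 = 383,108.1081

€383,108.11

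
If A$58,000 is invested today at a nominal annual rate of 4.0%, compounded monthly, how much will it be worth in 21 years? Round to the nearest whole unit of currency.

A$134,162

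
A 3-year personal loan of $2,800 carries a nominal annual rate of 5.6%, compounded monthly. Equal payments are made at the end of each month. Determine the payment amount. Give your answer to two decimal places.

$84.67

Periodic rate i = 0.056/12 = 0.00466667; n = 3 × 12 = 36 periods.
PMT = 2800 / ( [1 − (1+0.00466667)^(−36)] / 0.00466667 ) = 2800 / 33.067661 = 84.6749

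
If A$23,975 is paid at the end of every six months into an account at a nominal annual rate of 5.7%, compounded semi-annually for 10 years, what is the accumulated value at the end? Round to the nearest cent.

A$634,477.36

With 2 periods per year: i = 0.0285, n = 20.
FV = PMT · [(1+i)^n − 1] / i = 23975 · 26.464124 = 634,477.3637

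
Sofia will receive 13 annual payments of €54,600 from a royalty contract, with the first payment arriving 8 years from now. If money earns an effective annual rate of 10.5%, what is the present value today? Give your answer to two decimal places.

€187,911.70

Value one period before first payment (t=7): 54600 × [1 − (1+0.105)^(−13)] / 0.105 = 54600 × 6.923045 = 377,998.2393
PV₀ = 377,998.2393 / (1+0.105)^7 = 377,998.2393 / 2.011574 = 187,911.7040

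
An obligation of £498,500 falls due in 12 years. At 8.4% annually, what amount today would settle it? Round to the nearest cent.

PV = 498,500 / (1 + 0.084)^12 = 498,500 / 2.632397 = 189,371.1324

£189,371.13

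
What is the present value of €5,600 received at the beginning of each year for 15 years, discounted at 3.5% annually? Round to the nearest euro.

PV = PMT · [1 − (1+i)^(−n)] / i × (1+i) = 5600 · 11.920520 = 66,754.9136
(Beginning-of-period payments → annuity-due factor ×(1+i).)

€66,755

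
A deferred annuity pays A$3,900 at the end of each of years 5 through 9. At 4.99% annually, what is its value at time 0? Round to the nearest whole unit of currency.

A$13,900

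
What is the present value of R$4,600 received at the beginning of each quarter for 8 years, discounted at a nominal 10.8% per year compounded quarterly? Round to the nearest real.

With 4 periods per year: i = 0.027, n = 32.
PV = 4600 × [1 − (1+0.027)^(−32)] / 0.027 × (1+i) = 4600 × 21.820710 = 100,375.2677
(Beginning-of-period payments → annuity-due factor ×(1+i).)

R$100,375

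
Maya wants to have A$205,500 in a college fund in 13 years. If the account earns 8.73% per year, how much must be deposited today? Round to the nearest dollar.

A$69,226

PV = FV·(1+i)^(−n) = 205,500 × 0.336867 = 69,226.0867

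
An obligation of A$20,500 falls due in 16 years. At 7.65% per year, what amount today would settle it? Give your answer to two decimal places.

A$6,302.74

PV = FV·(1+i)^(−n) = 20,500 × 0.307451 = 6,302.7389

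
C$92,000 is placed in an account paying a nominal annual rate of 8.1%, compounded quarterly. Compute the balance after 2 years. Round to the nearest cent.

C$108,004.20

Periodic rate i = 0.081/4 = 0.02025; n = 2 × 4 = 8 periods.
92,000 × (1+0.02025)^8 = 92,000 × 1.173959 = 108,004.2026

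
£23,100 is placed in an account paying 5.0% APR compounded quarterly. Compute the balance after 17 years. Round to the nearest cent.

With 4 periods per year: i = 0.0125, n = 68.
FV = 23,100 × (1 + 0.0125)^68 = 53,761.8430

£53,761.84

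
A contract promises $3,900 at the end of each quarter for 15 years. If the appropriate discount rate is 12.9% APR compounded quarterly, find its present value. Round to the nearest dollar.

$102,923

With 4 periods per year: i = 0.03225, n = 60.
Annuity factor a(60|0.03225) = 26.390572; PV = 3900 × 26.390572 = 102,923.2313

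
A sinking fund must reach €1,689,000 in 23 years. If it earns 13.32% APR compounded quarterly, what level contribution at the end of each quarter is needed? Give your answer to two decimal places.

€2,904.77

With 4 periods per year: i = 0.0333, n = 92.
PMT = 1.689e+06 / ( [(1+0.0333)^92 − 1] / 0.0333 ) = 1.689e+06 / 581.457029 = 2,904.7718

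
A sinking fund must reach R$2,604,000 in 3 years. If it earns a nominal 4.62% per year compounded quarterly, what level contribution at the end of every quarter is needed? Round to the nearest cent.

With 4 periods per year: i = 0.01155, n = 12.
PMT = 2.604e+06 / ( [(1+0.01155)^12 − 1] / 0.01155 ) = 2.604e+06 / 12.792426 = 203,557.9565

R$203,557.96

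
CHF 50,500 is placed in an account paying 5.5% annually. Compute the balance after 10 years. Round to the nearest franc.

CHF 86,261

FV = PV·(1+i)^n = 50,500 × 1.708144 = 86,261.2951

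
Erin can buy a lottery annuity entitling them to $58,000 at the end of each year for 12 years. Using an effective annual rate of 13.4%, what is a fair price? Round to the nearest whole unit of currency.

PV = 58000 × [1 − (1+0.134)^(−12)] / 0.134 = 58000 × 5.812479 = 337,123.7880

$337,124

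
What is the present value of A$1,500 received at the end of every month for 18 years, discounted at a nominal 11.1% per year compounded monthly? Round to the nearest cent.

A$139,969.07

With 12 periods per year: i = 0.00925, n = 216.
PV = 1500 × [1 − (1+0.00925)^(−216)] / 0.00925 = 1500 × 93.312715 = 139,969.0718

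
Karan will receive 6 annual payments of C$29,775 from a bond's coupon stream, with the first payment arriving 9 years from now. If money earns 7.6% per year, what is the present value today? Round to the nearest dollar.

C$77,545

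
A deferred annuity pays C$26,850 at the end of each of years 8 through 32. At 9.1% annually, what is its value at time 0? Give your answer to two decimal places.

C$142,195.88

Value one period before first payment (t=7): 26850 × [1 − (1+0.091)^(−25)] / 0.091 = 26850 × 9.743522 = 261,613.5695
Discount back 7 years: 261,613.5695 × (1+0.091)^(−7) = 261,613.5695 × 0.543534 = 142,195.8797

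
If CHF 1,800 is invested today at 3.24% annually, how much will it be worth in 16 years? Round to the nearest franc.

CHF 2,998

FV = PV·(1+i)^n = 1,800 × 1.665589 = 2,998.0608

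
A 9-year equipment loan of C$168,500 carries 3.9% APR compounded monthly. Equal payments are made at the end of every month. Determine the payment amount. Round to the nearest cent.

C$1,852.49

Periodic rate i = 0.039/12 = 0.00325; n = 9 × 12 = 108 periods.
Annuity-PV factor = 90.958605; PMT = 168500 / 90.958605 = 1,852.4910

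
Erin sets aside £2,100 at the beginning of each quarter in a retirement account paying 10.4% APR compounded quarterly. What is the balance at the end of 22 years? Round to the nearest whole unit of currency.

Periodic rate i = 0.104/4 = 0.026; n = 22 × 4 = 88 periods.
Accumulation factor s(88|0.026) × (1+i) = 338.233919; FV = 2100 × 338.233919 = 710,291.2289
(Beginning-of-period payments → annuity-due factor ×(1+i).)

£710,291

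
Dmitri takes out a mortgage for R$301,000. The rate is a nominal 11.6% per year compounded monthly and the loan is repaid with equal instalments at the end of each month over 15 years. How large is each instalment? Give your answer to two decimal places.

Periodic rate i = 0.116/12 = 0.00966667; n = 15 × 12 = 180 periods.
Annuity-PV factor = 85.138632; PMT = 301000 / 85.138632 = 3,535.4104

R$3,535.41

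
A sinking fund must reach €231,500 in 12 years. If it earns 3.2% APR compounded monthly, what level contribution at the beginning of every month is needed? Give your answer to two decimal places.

€1,317.28

i = 0.032/12 = 0.00266667 per month; n = 12·12 = 144.
FV-annuity factor × (1+i) = 175.740624; PMT = 231500 / 175.740624 = 1,317.2822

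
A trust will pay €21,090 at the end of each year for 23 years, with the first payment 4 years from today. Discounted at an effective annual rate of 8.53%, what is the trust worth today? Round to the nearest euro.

PV at t=3 (ordinary 23-year annuity): 21090 × a(23|0.0853) = 21090 × 9.939286 = 209,619.5350
PV₀ = 209,619.5350 / (1+0.0853)^3 = 209,619.5350 / 1.278349 = 163,976.7763

€163,977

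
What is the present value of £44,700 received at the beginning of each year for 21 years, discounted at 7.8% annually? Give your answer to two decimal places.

£490,180.73

Annuity factor a(21|0.078) × (1+i) = 10.966012; PV = 44700 × 10.966012 = 490,180.7340
Payments are at the start of each period, so multiply by (1+i).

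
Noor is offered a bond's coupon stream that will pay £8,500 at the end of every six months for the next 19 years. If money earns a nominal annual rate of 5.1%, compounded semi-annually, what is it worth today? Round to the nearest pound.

With 2 periods per year: i = 0.0255, n = 38.
PV = PMT · [1 − (1+i)^(−n)] / i = 8500 · 24.152926 = 205,299.8720

£205,300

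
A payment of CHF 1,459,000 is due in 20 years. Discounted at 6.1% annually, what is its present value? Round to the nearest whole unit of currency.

CHF 446,424

Discount factor = (1+0.061)^(−20) = 0.305979; PV = 1,459,000 × 0.305979 = 446,424.0816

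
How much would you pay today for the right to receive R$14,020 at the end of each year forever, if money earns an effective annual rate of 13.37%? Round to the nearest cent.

R$104,861.63

PV = C/r = 14020/0.1337 = 104,861.6305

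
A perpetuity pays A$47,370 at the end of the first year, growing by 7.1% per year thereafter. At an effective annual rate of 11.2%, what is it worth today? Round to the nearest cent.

A$1,155,365.85

PV = PMT / (i − g) = 47370 / (0.112 − 0.071) = 47370 / 0.041000 = 1,155,365.8537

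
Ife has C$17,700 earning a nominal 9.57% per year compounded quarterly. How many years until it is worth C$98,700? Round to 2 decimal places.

18.17 years

Periodic rate i = 0.0957/4 = 0.023925.
(1+i)^n = 98700/17700 = 5.57627, so n = ln 5.57627 / ln 1.02392 = 72.6854 quarters
= 72.6854/4 years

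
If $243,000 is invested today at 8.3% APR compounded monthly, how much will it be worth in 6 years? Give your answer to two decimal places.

$399,153.91

Periodic rate i = 0.083/12 = 0.00691667; n = 6 × 12 = 72 periods.
FV = 243,000 × (1 + 0.00691667)^72 = 399,153.9148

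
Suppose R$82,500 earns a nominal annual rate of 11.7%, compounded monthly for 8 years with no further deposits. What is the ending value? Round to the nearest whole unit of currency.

R$209,404

i = 0.117/12 = 0.00975 per month; n = 8·12 = 96.
FV = 82,500 × (1 + 0.00975)^96 = 209,403.8612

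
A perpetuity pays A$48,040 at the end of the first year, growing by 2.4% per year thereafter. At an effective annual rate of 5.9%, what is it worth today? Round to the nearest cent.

A$1,372,571.43

PV = PMT / (i − g) = 48040 / (0.059 − 0.024) = 48040 / 0.035000 = 1,372,571.4286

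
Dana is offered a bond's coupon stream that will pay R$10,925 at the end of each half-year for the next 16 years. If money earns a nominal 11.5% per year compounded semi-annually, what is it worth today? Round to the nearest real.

i = 0.115/2 = 0.0575 per half-year; n = 16·2 = 32.
PV = PMT · [1 − (1+i)^(−n)] / i = 10925 · 14.484873 = 158,247.2337

R$158,247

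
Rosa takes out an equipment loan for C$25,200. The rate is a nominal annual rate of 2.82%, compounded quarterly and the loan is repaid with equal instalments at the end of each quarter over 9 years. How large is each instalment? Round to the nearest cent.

With 4 periods per year: i = 0.00705, n = 36.
PMT = 25200 / ( [1 − (1+0.00705)^(−36)] / 0.00705 ) = 25200 / 31.696720 = 795.0350

C$795.03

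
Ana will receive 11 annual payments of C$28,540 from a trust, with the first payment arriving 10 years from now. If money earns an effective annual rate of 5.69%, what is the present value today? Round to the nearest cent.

C$138,984.96

PV at t=9 (ordinary 11-year annuity): 28540 × a(11|0.0569) = 28540 × 8.013438 = 228,703.5325
PV₀ = 228,703.5325 / (1+0.0569)^9 = 228,703.5325 / 1.645527 = 138,984.9552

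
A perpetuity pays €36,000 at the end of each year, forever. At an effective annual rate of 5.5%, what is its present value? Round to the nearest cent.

PV = C/r = 36000/0.055 = 654,545.4545

€654,545.45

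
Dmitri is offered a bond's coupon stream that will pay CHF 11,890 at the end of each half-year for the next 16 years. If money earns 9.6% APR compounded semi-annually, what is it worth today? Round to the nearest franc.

i = 0.096/2 = 0.048 per half-year; n = 16·2 = 32.
Annuity factor a(32|0.048) = 16.186065; PV = 11890 × 16.186065 = 192,452.3169

CHF 192,452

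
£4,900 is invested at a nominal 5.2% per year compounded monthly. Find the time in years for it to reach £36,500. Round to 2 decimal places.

Periodic rate i = 0.052/12 = 0.00433333.
(1+i)^n = 36500/4900 = 7.44898, so n = ln 7.44898 / ln 1.00433 = 464.4057 months
= 464.4057/12 years

38.70 years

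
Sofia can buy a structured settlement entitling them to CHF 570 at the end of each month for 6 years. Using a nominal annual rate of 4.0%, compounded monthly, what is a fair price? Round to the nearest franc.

CHF 36,433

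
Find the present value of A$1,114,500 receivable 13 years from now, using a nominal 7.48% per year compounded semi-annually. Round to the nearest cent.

A$429,020.20

With 2 periods per year: i = 0.0374, n = 26.
PV = FV·(1+i)^(−n) = 1,114,500 × 0.384944 = 429,020.1968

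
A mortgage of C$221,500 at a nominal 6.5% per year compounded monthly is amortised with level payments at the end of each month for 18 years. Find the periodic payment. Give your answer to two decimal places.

C$1,742.23

With 12 periods per year: i = 0.00541667, n = 216.
Annuity-PV factor = 127.135675; PMT = 221500 / 127.135675 = 1,742.2333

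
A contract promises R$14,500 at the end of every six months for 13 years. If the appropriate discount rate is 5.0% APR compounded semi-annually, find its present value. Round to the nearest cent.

Periodic rate i = 0.05/2 = 0.025; n = 13 × 2 = 26 periods.
Annuity factor a(26|0.025) = 18.950611; PV = 14500 × 18.950611 = 274,783.8616

R$274,783.86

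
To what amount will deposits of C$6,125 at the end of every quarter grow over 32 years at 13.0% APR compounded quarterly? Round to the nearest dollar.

With 4 periods per year: i = 0.0325, n = 128.
FV = PMT · [(1+i)^n − 1] / i = 6125 · 1814.434657 = 11,113,412.2763

C$11,113,412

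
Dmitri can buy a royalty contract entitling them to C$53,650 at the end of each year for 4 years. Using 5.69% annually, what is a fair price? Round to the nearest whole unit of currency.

PV = 53650 × [1 − (1+0.0569)^(−4)] / 0.0569 = 53650 × 3.489845 = 187,230.1936

C$187,230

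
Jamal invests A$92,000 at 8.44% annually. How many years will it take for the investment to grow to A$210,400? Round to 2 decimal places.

n = ln(210400/92000) / ln(1+0.0844) = ln(2.28696) / 0.081027 = 10.2092 years

10.21 years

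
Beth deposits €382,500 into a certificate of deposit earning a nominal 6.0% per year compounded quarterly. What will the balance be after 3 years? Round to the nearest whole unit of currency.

i = 0.06/4 = 0.015 per quarter; n = 3·4 = 12.
FV = PV·(1+i)^n = 382,500 × 1.195618 = 457,323.9506

€457,324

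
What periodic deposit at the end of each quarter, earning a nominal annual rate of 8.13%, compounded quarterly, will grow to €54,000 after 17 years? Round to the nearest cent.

Periodic rate i = 0.0813/4 = 0.020325; n = 17 × 4 = 68 periods.
PMT = 54000 / ( [(1+0.020325)^68 − 1] / 0.020325 ) = 54000 / 144.080587 = 374.7903

€374.79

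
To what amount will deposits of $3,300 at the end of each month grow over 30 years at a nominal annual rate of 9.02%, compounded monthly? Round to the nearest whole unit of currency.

$6,066,686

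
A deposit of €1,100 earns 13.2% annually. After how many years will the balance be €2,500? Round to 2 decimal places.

6.62 years

(1+i)^n = 2500/1100 = 2.27273, so n = ln 2.27273 / ln 1.132 = 6.6216 years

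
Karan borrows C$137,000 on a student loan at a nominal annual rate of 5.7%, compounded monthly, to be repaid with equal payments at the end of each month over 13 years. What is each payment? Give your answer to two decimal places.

C$1,245.39

i = 0.057/12 = 0.00475 per month; n = 13·12 = 156.
Annuity-PV factor = 110.005484; PMT = 137000 / 110.005484 = 1,245.3925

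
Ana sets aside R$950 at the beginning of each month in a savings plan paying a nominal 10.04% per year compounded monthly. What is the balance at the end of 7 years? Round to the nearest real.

Periodic rate i = 0.1004/12 = 0.00836667; n = 7 × 12 = 84 periods.
Accumulation factor s(84|0.00836667) × (1+i) = 122.149383; FV = 950 × 122.149383 = 116,041.9134
(annuity-due: payments at period start, so ×(1+i).)

R$116,042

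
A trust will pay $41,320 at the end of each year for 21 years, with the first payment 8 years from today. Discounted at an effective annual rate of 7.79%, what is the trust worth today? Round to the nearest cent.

PV at t=7 (ordinary 21-year annuity): 41320 × a(21|0.0779) = 41320 × 10.180441 = 420,655.8239
Discount back 7 years: 420,655.8239 × (1+0.0779)^(−7) = 420,655.8239 × 0.591494 = 248,815.5981

$248,815.60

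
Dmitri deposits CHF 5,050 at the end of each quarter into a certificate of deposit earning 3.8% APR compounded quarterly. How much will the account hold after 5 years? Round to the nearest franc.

CHF 110,656

Periodic rate i = 0.038/4 = 0.0095; n = 5 × 4 = 20 periods.
FV = 5050 × [(1+0.0095)^20 − 1] / 0.0095 = 5050 × 21.912168 = 110,656.4500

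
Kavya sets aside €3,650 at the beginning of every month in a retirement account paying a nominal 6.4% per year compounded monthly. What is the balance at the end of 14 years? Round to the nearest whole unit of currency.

Periodic rate i = 0.064/12 = 0.00533333; n = 14 × 12 = 168 periods.
Accumulation factor s(168|0.00533333) × (1+i) = 272.186208; FV = 3650 × 272.186208 = 993,479.6603
(Beginning-of-period payments → annuity-due factor ×(1+i).)

€993,480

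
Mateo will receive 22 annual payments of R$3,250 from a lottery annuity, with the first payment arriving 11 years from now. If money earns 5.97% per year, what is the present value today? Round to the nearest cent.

R$21,972.08

PV at t=10 (ordinary 22-year annuity): 3250 × a(22|0.0597) = 3250 × 12.073055 = 39,237.4299
PV₀ = 39,237.4299 / (1+0.0597)^10 = 39,237.4299 / 1.785786 = 21,972.0819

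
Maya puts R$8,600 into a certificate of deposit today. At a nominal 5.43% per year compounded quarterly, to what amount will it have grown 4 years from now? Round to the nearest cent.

R$10,670.69

With 4 periods per year: i = 0.013575, n = 16.
8,600 × (1+0.013575)^16 = 8,600 × 1.240778 = 10,670.6946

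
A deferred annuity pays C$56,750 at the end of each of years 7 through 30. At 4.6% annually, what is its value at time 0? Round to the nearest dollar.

Value one period before first payment (t=6): 56750 × [1 − (1+0.046)^(−24)] / 0.046 = 56750 × 14.351898 = 814,470.2351
PV₀ = 814,470.2351 / (1+0.046)^6 = 814,470.2351 / 1.309755 = 621,849.2436

C$621,849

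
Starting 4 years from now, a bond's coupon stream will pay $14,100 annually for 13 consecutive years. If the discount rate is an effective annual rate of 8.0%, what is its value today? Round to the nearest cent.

Value one period before first payment (t=3): 14100 × [1 − (1+0.08)^(−13)] / 0.08 = 14100 × 7.903776 = 111,443.2408
Discount back 3 years: 111,443.2408 × (1+0.08)^(−3) = 111,443.2408 × 0.793832 = 88,467.2376

$88,467.24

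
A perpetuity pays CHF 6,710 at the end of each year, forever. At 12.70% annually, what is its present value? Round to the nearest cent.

CHF 52,834.65

PV = PMT / i = 6710 / 0.127 = 52,834.6457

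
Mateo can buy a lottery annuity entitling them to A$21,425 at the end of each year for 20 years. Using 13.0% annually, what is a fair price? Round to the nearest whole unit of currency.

Annuity factor a(20|0.13) = 7.024752; PV = 21425 × 7.024752 = 150,505.3026

A$150,505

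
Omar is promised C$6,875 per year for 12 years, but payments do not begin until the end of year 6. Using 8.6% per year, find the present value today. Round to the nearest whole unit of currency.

Value one period before first payment (t=5): 6875 × [1 − (1+0.086)^(−12)] / 0.086 = 6875 × 7.307311 = 50,237.7639
Discount back 5 years: 50,237.7639 × (1+0.086)^(−5) = 50,237.7639 × 0.661989 = 33,256.8548

C$33,257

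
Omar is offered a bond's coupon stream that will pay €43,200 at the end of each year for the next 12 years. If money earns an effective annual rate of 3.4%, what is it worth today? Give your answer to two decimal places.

Annuity factor a(12|0.034) = 9.720454; PV = 43200 × 9.720454 = 419,923.6266

€419,923.63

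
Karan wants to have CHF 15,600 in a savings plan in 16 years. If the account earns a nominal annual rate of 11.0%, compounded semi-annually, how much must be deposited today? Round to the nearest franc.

CHF 2,812

With 2 periods per year: i = 0.055, n = 32.
Discount factor = (1+0.055)^(−32) = 0.180269; PV = 15,600 × 0.180269 = 2,812.1980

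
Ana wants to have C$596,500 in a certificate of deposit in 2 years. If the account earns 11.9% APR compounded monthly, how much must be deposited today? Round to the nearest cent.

With 12 periods per year: i = 0.00991667, n = 24.
PV = FV·(1+i)^(−n) = 596,500 × 0.789127 = 470,714.4189

C$470,714.42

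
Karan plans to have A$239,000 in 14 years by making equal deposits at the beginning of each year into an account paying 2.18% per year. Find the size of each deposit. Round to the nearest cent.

A$14,467.24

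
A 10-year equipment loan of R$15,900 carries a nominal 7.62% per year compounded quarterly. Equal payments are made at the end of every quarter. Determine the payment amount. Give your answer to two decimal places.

R$571.60

With 4 periods per year: i = 0.01905, n = 40.
Annuity-PV factor = 27.816840; PMT = 15900 / 27.816840 = 571.5962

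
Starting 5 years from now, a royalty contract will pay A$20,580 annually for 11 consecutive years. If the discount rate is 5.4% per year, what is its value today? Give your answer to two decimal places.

A$135,650.49

PV at t=4 (ordinary 11-year annuity): 20580 × a(11|0.054) = 20580 × 8.134642 = 167,410.9296
PV₀ = 167,410.9296 / (1+0.054)^4 = 167,410.9296 / 1.234134 = 135,650.4893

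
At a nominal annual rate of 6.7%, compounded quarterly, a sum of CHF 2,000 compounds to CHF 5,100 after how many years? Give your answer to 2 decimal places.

14.09 years

Periodic rate i = 0.067/4 = 0.01675.
n = ln(5100/2000) / ln(1+0.01675) = ln(2.55000) / 0.016611 = 56.3529 quarters
= 56.3529/4 years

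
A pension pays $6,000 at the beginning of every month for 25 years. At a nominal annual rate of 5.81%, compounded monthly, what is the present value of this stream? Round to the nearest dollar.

Periodic rate i = 0.0581/12 = 0.00484167; n = 25 × 12 = 300 periods.
Annuity factor a(300|0.00484167) × (1+i) = 158.808676; PV = 6000 × 158.808676 = 952,852.0588
(Beginning-of-period payments → annuity-due factor ×(1+i).)

$952,852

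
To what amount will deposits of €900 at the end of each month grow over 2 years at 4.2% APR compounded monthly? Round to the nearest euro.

With 12 periods per year: i = 0.0035, n = 24.
Accumulation factor s(24|0.0035) = 24.991256; FV = 900 × 24.991256 = 22,492.1304

€22,492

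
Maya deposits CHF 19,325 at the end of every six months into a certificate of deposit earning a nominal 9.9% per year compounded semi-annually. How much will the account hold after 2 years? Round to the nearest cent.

i = 0.099/2 = 0.0495 per half-year; n = 2·2 = 4.
Accumulation factor s(4|0.0495) = 4.306922; FV = 19325 × 4.306922 = 83,231.2732

CHF 83,231.27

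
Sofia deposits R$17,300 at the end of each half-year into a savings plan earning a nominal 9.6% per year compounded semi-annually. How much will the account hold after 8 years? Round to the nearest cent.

R$402,690.25

Periodic rate i = 0.096/2 = 0.048; n = 8 × 2 = 16 periods.
Accumulation factor s(16|0.048) = 23.276893; FV = 17300 × 23.276893 = 402,690.2468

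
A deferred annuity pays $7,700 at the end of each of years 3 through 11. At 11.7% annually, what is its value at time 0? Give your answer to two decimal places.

Value one period before first payment (t=2): 7700 × [1 − (1+0.117)^(−9)] / 0.117 = 7700 × 5.389565 = 41,499.6513
Discount back 2 years: 41,499.6513 × (1+0.117)^(−2) = 41,499.6513 × 0.801482 = 33,261.2144

$33,261.21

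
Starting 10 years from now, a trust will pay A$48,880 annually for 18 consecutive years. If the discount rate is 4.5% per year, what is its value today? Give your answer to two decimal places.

PV at t=9 (ordinary 18-year annuity): 48880 × a(18|0.045) = 48880 × 12.159992 = 594,380.3994
Discount back 9 years: 594,380.3994 × (1+0.045)^(−9) = 594,380.3994 × 0.672904 = 399,961.2025

A$399,961.20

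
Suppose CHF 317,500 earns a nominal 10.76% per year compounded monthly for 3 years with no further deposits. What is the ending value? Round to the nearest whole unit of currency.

i = 0.1076/12 = 0.00896667 per month; n = 3·12 = 36.
317,500 × (1+0.00896667)^36 = 317,500 × 1.379004 = 437,833.7148

CHF 437,834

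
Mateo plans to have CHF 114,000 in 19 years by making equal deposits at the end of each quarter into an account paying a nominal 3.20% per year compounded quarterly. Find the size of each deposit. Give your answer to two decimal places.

i = 0.032/4 = 0.008 per quarter; n = 19·4 = 76.
FV-annuity factor = 104.039535; PMT = 114000 / 104.039535 = 1,095.7373

CHF 1,095.74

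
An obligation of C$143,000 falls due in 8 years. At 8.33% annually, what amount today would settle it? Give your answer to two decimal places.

C$75,395.62

PV = FV·(1+i)^(−n) = 143,000 × 0.527242 = 75,395.6157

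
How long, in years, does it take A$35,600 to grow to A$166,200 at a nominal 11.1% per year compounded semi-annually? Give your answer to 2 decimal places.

14.26 years

Periodic rate i = 0.111/2 = 0.0555.
n = ln(166200/35600) / ln(1+0.0555) = ln(4.66854) / 0.054015 = 28.5265 half-years
= 28.5265/2 years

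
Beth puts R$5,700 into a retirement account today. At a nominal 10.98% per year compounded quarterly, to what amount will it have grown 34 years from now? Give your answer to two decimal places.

R$226,636.36

Periodic rate i = 0.1098/4 = 0.02745; n = 34 × 4 = 136 periods.
5,700 × (1+0.02745)^136 = 5,700 × 39.760764 = 226,636.3553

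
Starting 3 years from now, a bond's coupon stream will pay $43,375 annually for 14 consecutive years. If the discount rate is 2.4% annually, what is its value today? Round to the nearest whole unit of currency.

$486,969

Value one period before first payment (t=2): 43375 × [1 − (1+0.024)^(−14)] / 0.024 = 43375 × 11.772299 = 510,623.4877
PV₀ = 510,623.4877 / (1+0.024)^2 = 510,623.4877 / 1.048576 = 486,968.5056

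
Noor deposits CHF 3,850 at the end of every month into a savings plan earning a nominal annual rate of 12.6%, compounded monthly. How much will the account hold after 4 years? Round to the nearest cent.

CHF 238,694.68

i = 0.126/12 = 0.0105 per month; n = 4·12 = 48.
Accumulation factor s(48|0.0105) = 61.998618; FV = 3850 × 61.998618 = 238,694.6803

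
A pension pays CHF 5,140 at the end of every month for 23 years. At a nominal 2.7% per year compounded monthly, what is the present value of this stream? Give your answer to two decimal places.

With 12 periods per year: i = 0.00225, n = 276.
PV = PMT · [1 − (1+i)^(−n)] / i = 5140 · 205.430322 = 1,055,911.8530

CHF 1,055,911.85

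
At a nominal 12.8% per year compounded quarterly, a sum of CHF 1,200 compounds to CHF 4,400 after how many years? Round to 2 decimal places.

Periodic rate i = 0.128/4 = 0.032.
(1+i)^n = 4400/1200 = 3.66667, so n = ln 3.66667 / ln 1.032 = 41.2488 quarters
= 41.2488/4 years

10.31 years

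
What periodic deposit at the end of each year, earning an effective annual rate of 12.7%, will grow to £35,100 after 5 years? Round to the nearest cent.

£5,448.79

PMT = 35100 / ( [(1+0.127)^5 − 1] / 0.127 ) = 35100 / 6.441792 = 5,448.7943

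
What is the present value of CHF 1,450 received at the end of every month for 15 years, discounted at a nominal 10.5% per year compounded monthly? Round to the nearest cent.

CHF 131,174.36

i = 0.105/12 = 0.00875 per month; n = 15·12 = 180.
PV = PMT · [1 − (1+i)^(−n)] / i = 1450 · 90.465078 = 131,174.3633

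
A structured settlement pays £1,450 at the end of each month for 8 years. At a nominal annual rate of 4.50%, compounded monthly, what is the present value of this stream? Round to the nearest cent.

£116,716.79

i = 0.045/12 = 0.00375 per month; n = 8·12 = 96.
PV = 1450 × [1 − (1+0.00375)^(−96)] / 0.00375 = 1450 × 80.494336 = 116,716.7865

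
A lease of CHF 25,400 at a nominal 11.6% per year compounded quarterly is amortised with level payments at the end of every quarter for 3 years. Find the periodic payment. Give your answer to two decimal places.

With 4 periods per year: i = 0.029, n = 12.
PMT = 25400 / ( [1 − (1+0.029)^(−12)] / 0.029 ) = 25400 / 10.013686 = 2,536.5284

CHF 2,536.53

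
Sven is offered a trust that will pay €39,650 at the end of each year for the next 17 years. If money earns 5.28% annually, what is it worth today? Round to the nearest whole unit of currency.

€437,814

PV = 39650 × [1 − (1+0.0528)^(−17)] / 0.0528 = 39650 × 11.041957 = 437,813.5849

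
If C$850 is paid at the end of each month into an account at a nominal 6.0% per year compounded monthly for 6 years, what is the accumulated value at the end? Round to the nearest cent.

Periodic rate i = 0.06/12 = 0.005; n = 6 × 12 = 72 periods.
Accumulation factor s(72|0.005) = 86.408856; FV = 850 × 86.408856 = 73,447.5273

C$73,447.53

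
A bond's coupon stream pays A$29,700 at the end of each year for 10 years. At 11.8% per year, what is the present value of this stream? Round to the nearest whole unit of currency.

PV = PMT · [1 − (1+i)^(−n)] / i = 29700 · 5.696783 = 169,194.4483

A$169,194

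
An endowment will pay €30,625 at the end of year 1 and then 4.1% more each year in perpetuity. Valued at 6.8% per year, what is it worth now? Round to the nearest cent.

€1,134,259.26

PV = D₁/(r − g) = 30625/(0.068 − 0.041) = 1,134,259.2593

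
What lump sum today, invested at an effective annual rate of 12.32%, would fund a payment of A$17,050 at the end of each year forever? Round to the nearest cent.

A$138,392.86

PV = C/r = 17050/0.1232 = 138,392.8571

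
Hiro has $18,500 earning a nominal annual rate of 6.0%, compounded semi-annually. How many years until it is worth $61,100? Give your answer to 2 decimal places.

20.21 years

Periodic rate i = 0.06/2 = 0.03.
(1+i)^n = 61100/18500 = 3.30270, so n = ln 3.30270 / ln 1.03 = 40.4191 half-years
= 40.4191/2 years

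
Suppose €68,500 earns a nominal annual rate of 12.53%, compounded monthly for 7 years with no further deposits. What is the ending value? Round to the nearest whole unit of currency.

Periodic rate i = 0.1253/12 = 0.0104417; n = 7 × 12 = 84 periods.
FV = PV·(1+i)^n = 68,500 × 2.393011 = 163,921.2584

€163,921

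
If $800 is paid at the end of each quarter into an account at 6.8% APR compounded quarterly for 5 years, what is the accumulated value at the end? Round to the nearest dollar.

$18,868

i = 0.068/4 = 0.017 per quarter; n = 5·4 = 20.
FV = 800 × [(1+0.017)^20 − 1] / 0.017 = 800 × 23.584615 = 18,867.6923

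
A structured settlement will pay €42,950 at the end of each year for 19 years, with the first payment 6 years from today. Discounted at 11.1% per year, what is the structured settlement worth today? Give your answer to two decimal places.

PV at t=5 (ordinary 19-year annuity): 42950 × a(19|0.111) = 42950 × 7.789711 = 334,568.0830
Discount back 5 years: 334,568.0830 × (1+0.111)^(−5) = 334,568.0830 × 0.590785 = 197,657.9165

€197,657.92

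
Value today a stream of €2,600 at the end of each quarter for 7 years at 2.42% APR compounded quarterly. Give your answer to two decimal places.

€66,782.56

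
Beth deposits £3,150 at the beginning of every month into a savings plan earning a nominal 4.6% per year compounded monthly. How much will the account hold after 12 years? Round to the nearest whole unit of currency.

£606,204

With 12 periods per year: i = 0.00383333, n = 144.
FV = PMT · [(1+i)^n − 1] / i × (1+i) = 3150 · 192.445636 = 606,203.7537
Payments are at the start of each period, so multiply by (1+i).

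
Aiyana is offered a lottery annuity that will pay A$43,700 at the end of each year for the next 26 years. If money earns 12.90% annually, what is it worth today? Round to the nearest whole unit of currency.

A$324,310

Annuity factor a(26|0.129) = 7.421289; PV = 43700 × 7.421289 = 324,310.3091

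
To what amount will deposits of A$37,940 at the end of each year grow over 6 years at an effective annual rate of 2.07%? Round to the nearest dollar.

Accumulation factor s(6|0.0207) = 6.319204; FV = 37940 × 6.319204 = 239,750.5979

A$239,751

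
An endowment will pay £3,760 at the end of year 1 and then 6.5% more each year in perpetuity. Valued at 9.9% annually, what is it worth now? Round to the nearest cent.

PV = PMT / (i − g) = 3760 / (0.099 − 0.065) = 3760 / 0.034000 = 110,588.2353

£110,588.24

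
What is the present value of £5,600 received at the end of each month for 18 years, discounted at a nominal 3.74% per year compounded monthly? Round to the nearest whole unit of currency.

£879,335

i = 0.0374/12 = 0.00311667 per month; n = 18·12 = 216.
Annuity factor a(216|0.00311667) = 157.024171; PV = 5600 × 157.024171 = 879,335.3566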